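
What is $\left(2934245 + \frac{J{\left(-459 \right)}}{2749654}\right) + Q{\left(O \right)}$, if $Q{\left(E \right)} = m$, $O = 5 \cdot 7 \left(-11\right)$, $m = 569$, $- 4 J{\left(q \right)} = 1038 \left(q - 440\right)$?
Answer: $\frac{16139446575293}{5499308} \approx 2.9348 \cdot 10^{6}$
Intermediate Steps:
$J{\left(q \right)} = 114180 - \frac{519 q}{2}$ ($J{\left(q \right)} = - \frac{1038 \left(q - 440\right)}{4} = - \frac{1038 \left(-440 + q\right)}{4} = - \frac{-456720 + 1038 q}{4} = 114180 - \frac{519 q}{2}$)
$O = -385$ ($O = 35 \left(-11\right) = -385$)
$Q{\left(E \right)} = 569$
$\left(2934245 + \frac{J{\left(-459 \right)}}{2749654}\right) + Q{\left(O \right)} = \left(2934245 + \frac{114180 - - \frac{238221}{2}}{2749654}\right) + 569 = \left(2934245 + \left(114180 + \frac{238221}{2}\right) \frac{1}{2749654}\right) + 569 = \left(2934245 + \frac{466581}{2} \cdot \frac{1}{2749654}\right) + 569 = \left(2934245 + \frac{466581}{5499308}\right) + 569 = \frac{16136317469041}{5499308} + 569 = \frac{16139446575293}{5499308}$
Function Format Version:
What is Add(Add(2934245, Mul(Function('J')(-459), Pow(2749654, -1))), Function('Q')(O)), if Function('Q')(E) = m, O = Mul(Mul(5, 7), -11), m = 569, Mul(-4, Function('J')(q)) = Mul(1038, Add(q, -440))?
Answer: Rational(16139446575293, 5499308) ≈ 2.9348e+6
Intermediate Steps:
Function('J')(q) = Add(114180, Mul(Rational(-519, 2), q)) (Function('J')(q) = Mul(Rational(-1, 4), Mul(1038, Add(q, -440))) = Mul(Rational(-1, 4), Mul(1038, Add(-440, q))) = Mul(Rational(-1, 4), Add(-456720, Mul(1038, q))) = Add(114180, Mul(Rational(-519, 2), q)))
O = -385 (O = Mul(35, -11) = -385)
Function('Q')(E) = 569
Add(Add(2934245, Mul(Function('J')(-459), Pow(2749654, -1))), Function('Q')(O)) = Add(Add(2934245, Mul(Add(114180, Mul(Rational(-519, 2), -459)), Pow(2749654, -1))), 569) = Add(Add(2934245, Mul(Add(114180, Rational(238221, 2)), Rational(1, 2749654))), 569) = Add(Add(2934245, Mul(Rational(466581, 2), Rational(1, 2749654))), 569) = Add(Add(2934245, Rational(466581, 5499308)), 569) = Add(Rational(16136317469041, 5499308), 569) = Rational(16139446575293, 5499308)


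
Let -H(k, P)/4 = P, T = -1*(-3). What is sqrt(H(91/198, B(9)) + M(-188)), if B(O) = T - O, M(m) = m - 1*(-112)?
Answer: 2*I*sqrt(13) ≈ 7.2111*I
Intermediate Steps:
M(m) = 112 + m (M(m) = m + 112 = 112 + m)
T = 3
B(O) = 3 - O
H(k, P) = -4*P
sqrt(H(91/198, B(9)) + M(-188)) = sqrt(-4*(3 - 1*9) + (112 - 188)) = sqrt(-4*(3 - 9) - 76) = sqrt(-4*(-6) - 76) = sqrt(24 - 76) = sqrt(-52) = 2*I*sqrt(13)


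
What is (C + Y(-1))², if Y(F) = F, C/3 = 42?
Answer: 15625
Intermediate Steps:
C = 126 (C = 3*42 = 126)
(C + Y(-1))² = (126 - 1)² = 125² = 15625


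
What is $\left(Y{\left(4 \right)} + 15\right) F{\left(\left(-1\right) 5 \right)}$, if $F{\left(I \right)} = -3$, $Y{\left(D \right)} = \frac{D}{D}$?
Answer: $-48$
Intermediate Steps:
$Y{\left(D \right)} = 1$
$\left(Y{\left(4 \right)} + 15\right) F{\left(\left(-1\right) 5 \right)} = \left(1 + 15\right) \left(-3\right) = 16 \left(-3\right) = -48$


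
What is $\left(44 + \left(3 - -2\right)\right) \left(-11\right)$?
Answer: $-539$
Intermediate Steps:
$\left(44 + \left(3 - -2\right)\right) \left(-11\right) = \left(44 + \left(3 + 2\right)\right) \left(-11\right) = \left(44 + 5\right) \left(-11\right) = 49 \left(-11\right) = -539$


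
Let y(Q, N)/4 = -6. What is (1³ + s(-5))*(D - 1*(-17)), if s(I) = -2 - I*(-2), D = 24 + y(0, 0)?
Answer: -187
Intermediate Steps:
y(Q, N) = -24 (y(Q, N) = 4*(-6) = -24)
D = 0 (D = 24 - 24 = 0)
s(I) = -2 + 2*I (s(I) = -2 - (-2)*I = -2 + 2*I)
(1³ + s(-5))*(D - 1*(-17)) = (1³ + (-2 + 2*(-5)))*(0 - 1*(-17)) = (1 + (-2 - 10))*(0 + 17) = (1 - 12)*17 = -11*17 = -187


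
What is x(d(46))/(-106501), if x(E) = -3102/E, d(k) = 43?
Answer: 3102/4579543 ≈ 0.00067736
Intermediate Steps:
x(d(46))/(-106501) = -3102/43/(-106501) = -3102*1/43*(-1/106501) = -3102/43*(-1/106501) = 3102/4579543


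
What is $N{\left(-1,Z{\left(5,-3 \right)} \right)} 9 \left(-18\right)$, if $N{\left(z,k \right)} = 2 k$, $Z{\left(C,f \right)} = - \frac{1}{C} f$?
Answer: $- \frac{972}{5} \approx -194.4$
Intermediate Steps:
$Z{\left(C,f \right)} = - \frac{f}{C}$
$N{\left(-1,Z{\left(5,-3 \right)} \right)} 9 \left(-18\right) = 2 \left(\left(-1\right) \left(-3\right) \frac{1}{5}\right) 9 \left(-18\right) = 2 \cdot \frac{3}{5} \cdot 9 \left(-18\right) = \frac{6}{5} \cdot 9 \left(-18\right) = \frac{54}{5} \left(-18\right) = - \frac{972}{5}$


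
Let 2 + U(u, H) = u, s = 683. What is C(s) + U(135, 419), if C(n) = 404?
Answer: 537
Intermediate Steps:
U(u, H) = -2 + u
C(s) + U(135, 419) = 404 + (-2 + 135) = 404 + 133 = 537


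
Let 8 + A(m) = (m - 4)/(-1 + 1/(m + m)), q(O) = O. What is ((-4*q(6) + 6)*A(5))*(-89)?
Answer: -14596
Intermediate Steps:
A(m) = -8 + (-4 + m)/(-1 + 1/(2*m)) (A(m) = -8 + (m - 4)/(-1 + 1/(m + m)) = -8 + (-4 + m)/(-1 + 1/(2*m)))
((-4*q(6) + 6)*A(5))*(-89) = ((-4*6 + 6)*(2*(4 - 1*5**2 - 4*5)/(-1 + 2*5)))*(-89) = ((-24 + 6)*(2*(4 - 1*25 - 20)/(-1 + 10)))*(-89) = -36*(4 - 25 - 20)/9*(-89) = -36*(-41)/9*(-89) = -18*(-82/9)*(-89) = 164*(-89) = -14596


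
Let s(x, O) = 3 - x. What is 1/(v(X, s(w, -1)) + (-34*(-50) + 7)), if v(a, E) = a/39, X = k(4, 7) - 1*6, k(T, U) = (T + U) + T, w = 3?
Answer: 13/22194 ≈ 0.00058574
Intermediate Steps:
k(T, U) = U + 2*T
X = 9 (X = (7 + 2*4) - 1*6 = (7 + 8) - 6 = 15 - 6 = 9)
v(a, E) = a/39 (v(a, E) = a*(1/39) = a/39)
1/(v(X, s(w, -1)) + (-34*(-50) + 7)) = 1/((1/39)*9 + (-34*(-50) + 7)) = 1/(3/13 + (1700 + 7)) = 1/(3/13 + 1707) = 1/(22194/13) = 13/22194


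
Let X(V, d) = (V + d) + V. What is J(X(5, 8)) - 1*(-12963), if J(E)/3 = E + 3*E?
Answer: 13179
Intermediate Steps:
X(V, d) = d + 2*V
J(E) = 12*E (J(E) = 3*(E + 3*E) = 3*(4*E) = 12*E)
J(X(5, 8)) - 1*(-12963) = 12*(8 + 2*5) - 1*(-12963) = 12*(8 + 10) + 12963 = 12*18 + 12963 = 216 + 12963 = 13179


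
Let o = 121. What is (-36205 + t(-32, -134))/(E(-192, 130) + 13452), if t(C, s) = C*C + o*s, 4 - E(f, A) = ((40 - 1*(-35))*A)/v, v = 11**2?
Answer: -6218795/1618426 ≈ -3.8425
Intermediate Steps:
v = 121
E(f, A) = 4 - 75*A/121 (E(f, A) = 4 - (40 - 1*(-35))*A/121 = 4 - (40 + 35)*A/121 = 4 - 75*A/121)
t(C, s) = C**2 + 121*s (t(C, s) = C*C + 121*s = C**2 + 121*s)
(-36205 + t(-32, -134))/(E(-192, 130) + 13452) = (-36205 + ((-32)**2 + 121*(-134)))/((4 - 75/121*130) + 13452) = (-36205 + (1024 - 16214))/((4 - 9750/121) + 13452) = (-36205 - 15190)/(-9266/121 + 13452) = -51395/1618426/121 = -51395*121/1618426 = -6218795/1618426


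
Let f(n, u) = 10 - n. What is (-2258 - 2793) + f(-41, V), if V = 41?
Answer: -5000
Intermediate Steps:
(-2258 - 2793) + f(-41, V) = (-2258 - 2793) + (10 - 1*(-41)) = -5051 + (10 + 41) = -5051 + 51 = -5000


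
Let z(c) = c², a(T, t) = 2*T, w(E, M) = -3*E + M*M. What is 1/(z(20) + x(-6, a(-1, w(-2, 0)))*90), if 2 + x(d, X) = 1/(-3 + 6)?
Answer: 1/250 ≈ 0.0040000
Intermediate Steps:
w(E, M) = M² - 3*E (w(E, M) = -3*E + M² = M² - 3*E)
x(d, X) = -5/3 (x(d, X) = -2 + 1/(-3 + 6) = -2 + 1/3 = -2 + ⅓ = -5/3)
1/(z(20) + x(-6, a(-1, w(-2, 0)))*90) = 1/(20² - 5/3*90) = 1/(400 - 150) = 1/250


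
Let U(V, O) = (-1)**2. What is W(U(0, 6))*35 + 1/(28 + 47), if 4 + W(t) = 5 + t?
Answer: 5251/75 ≈ 70.013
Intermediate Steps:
U(V, O) = 1
W(t) = 1 + t (W(t) = -4 + (5 + t) = 1 + t)
W(U(0, 6))*35 + 1/(28 + 47) = (1 + 1)*35 + 1/(28 + 47) = 2*35 + 1/75 = 70 + 1/75 = 5251/75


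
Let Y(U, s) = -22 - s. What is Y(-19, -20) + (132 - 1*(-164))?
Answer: 294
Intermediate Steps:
Y(-19, -20) + (132 - 1*(-164)) = (-22 - 1*(-20)) + (132 - 1*(-164)) = (-22 + 20) + (132 + 164) = -2 + 296 = 294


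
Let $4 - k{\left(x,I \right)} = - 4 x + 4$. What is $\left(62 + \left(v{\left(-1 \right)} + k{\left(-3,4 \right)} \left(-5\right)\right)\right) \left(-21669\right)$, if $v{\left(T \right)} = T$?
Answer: $-2621949$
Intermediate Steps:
$k{\left(x,I \right)} = 4 x$ ($k{\left(x,I \right)} = 4 - \left(- 4 x + 4\right) = 4 - \left(4 - 4 x\right) = 4 + \left(-4 + 4 x\right) = 4 x$)
$\left(62 + \left(v{\left(-1 \right)} + k{\left(-3,4 \right)} \left(-5\right)\right)\right) \left(-21669\right) = \left(62 - \left(1 - 4 \left(-3\right) \left(-5\right)\right)\right) \left(-21669\right) = \left(62 - -59\right) \left(-21669\right) = \left(62 + \left(-1 + 60\right)\right) \left(-21669\right) = \left(62 + 59\right) \left(-21669\right) = 121 \left(-21669\right) = -2621949$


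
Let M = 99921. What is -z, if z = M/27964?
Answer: -99921/27964 ≈ -3.5732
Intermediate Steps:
z = 99921/27964 ≈ 3.5732
-z = -1*99921/27964 = -99921/27964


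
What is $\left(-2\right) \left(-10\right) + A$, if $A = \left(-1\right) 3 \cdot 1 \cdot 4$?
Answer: $8$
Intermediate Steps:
$A = -12$ ($A = \left(-3\right) 1 \cdot 4 = \left(-3\right) 4 = -12$)
$\left(-2\right) \left(-10\right) + A = \left(-2\right) \left(-10\right) - 12 = 20 - 12 = 8$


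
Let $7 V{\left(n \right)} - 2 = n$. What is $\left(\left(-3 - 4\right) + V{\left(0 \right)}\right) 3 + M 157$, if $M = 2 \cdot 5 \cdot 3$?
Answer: $\frac{32829}{7} \approx 4689.9$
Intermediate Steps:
$V{\left(n \right)} = \frac{2}{7} + \frac{n}{7}$
$M = 30$ ($M = 10 \cdot 3 = 30$)
$\left(\left(-3 - 4\right) + V{\left(0 \right)}\right) 3 + M 157 = \left(\left(-3 - 4\right) + \left(\frac{2}{7} + \frac{1}{7} \cdot 0\right)\right) 3 + 30 \cdot 157 = \left(\left(-3 - 4\right) + \left(\frac{2}{7} + 0\right)\right) 3 + 4710 = \left(-7 + \frac{2}{7}\right) 3 + 4710 = \left(- \frac{47}{7}\right) 3 + 4710 = - \frac{141}{7} + 4710 = \frac{32829}{7}$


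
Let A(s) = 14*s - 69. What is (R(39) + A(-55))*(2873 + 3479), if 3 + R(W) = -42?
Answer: -5615168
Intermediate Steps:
A(s) = -69 + 14*s
R(W) = -45 (R(W) = -3 - 42 = -45)
(R(39) + A(-55))*(2873 + 3479) = (-45 + (-69 + 14*(-55)))*(2873 + 3479) = (-45 + (-69 - 770))*6352 = (-45 - 839)*6352 = -884*6352 = -5615168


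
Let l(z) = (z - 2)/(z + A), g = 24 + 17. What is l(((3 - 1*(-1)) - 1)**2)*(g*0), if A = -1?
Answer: 0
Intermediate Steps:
g = 41
l(z) = (-2 + z)/(-1 + z) (l(z) = (z - 2)/(z - 1) = (-2 + z)/(-1 + z))
l(((3 - 1*(-1)) - 1)**2)*(g*0) = ((-2 + ((3 - 1*(-1)) - 1)**2)/(-1 + ((3 - 1*(-1)) - 1)**2))*(41*0) = ((-2 + ((3 + 1) - 1)**2)/(-1 + ((3 + 1) - 1)**2))*0 = ((-2 + (4 - 1)**2)/(-1 + (4 - 1)**2))*0 = ((-2 + 3**2)/(-1 + 3**2))*0 = ((-2 + 9)/(-1 + 9))*0 = (7/8)*0 = 0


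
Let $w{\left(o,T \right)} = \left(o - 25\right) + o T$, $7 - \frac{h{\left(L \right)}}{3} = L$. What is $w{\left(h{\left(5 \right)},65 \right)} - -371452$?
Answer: $371823$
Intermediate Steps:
$h{\left(L \right)} = 21 - 3 L$
$w{\left(o,T \right)} = -25 + o + T o$ ($w{\left(o,T \right)} = \left(-25 + o\right) + T o = -25 + o + T o$)
$w{\left(h{\left(5 \right)},65 \right)} - -371452 = \left(-25 + \left(21 - 15\right) + 65 \left(21 - 15\right)\right) - -371452 = \left(-25 + \left(21 - 15\right) + 65 \left(21 - 15\right)\right) + 371452 = \left(-25 + 6 + 65 \cdot 6\right) + 371452 = \left(-25 + 6 + 390\right) + 371452 = 371 + 371452 = 371823$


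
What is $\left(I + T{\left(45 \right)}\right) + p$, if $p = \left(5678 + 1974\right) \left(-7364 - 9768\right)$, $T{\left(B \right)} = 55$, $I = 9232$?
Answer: $-131084777$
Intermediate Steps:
$p = -131094064$ ($p = 7652 \left(-17132\right) = -131094064$)
$\left(I + T{\left(45 \right)}\right) + p = \left(9232 + 55\right) - 131094064 = 9287 - 131094064 = -131084777$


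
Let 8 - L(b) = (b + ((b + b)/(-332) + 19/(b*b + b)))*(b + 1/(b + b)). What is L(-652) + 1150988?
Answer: 11154861737338139/15313096288 ≈ 7.2845e+5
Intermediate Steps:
L(b) = 8 - (b + 1/(2*b))*(19/(b + b²) + 165*b/166) (L(b) = 8 - (b + ((b + b)/(-332) + 19/(b*b + b)))*(b + 1/(b + b)) = 8 - (b + ((2*b)*(-1/332) + 19/(b² + b)))*(b + 1/(2*b)) = 8 - (b + (-b/166 + 19/(b + b²)))*(b + 1/(2*b)) = 8 - (b + (19/(b + b²) - b/166))*(b + 1/(2*b)) = 8 - (19/(b + b²) + 165*b/166)*(b + 1/(2*b)) = 8 - (b + 1/(2*b))*(19/(b + b²) + 165*b/166))
L(-652) + 1150988 = (1/332)*(-3154 - 3817*(-652)² - 330*(-652)⁴ - 330*(-652)⁵ + 2491*(-652)³)/((-652)²*(1 - 652)) + 1150988 = (1/332)*(1/425104)*(-3154 - 3817*425104 - 330*180713410816 - 330*(-117825143852032) + 2491*(-277167808))/(-651) + 1150988 = (1/332)*(1/425104)*(-1/651)*(-3154 - 1622621968 - 59635425569280 + 38882297471170560 - 690425009728) + 1150988 = (1/332)*(1/425104)*(-1/651)*38821969997966430 + 1150988 = -6470328332994405/15313096288 + 1150988 = 11154861737338139/15313096288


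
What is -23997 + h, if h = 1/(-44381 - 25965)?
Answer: -1688092963/70346 ≈ -23997.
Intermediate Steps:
h = -1/70346 (h = 1/(-70346) = -1/70346 ≈ -1.4215e-5)
-23997 + h = -23997 - 1/70346 = -1688092963/70346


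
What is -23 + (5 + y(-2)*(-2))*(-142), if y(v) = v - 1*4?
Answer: -2437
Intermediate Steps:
y(v) = -4 + v (y(v) = v - 4 = -4 + v)
-23 + (5 + y(-2)*(-2))*(-142) = -23 + (5 + (-4 - 2)*(-2))*(-142) = -23 + (5 - 6*(-2))*(-142) = -23 + (5 + 12)*(-142) = -23 + 17*(-142) = -23 - 2414 = -2437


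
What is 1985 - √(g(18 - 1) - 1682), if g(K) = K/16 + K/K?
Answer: 1985 - I*√26879/4 ≈ 1985.0 - 40.987*I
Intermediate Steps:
g(K) = 1 + K/16 (g(K) = K*(1/16) + 1 = K/16 + 1 = 1 + K/16)
1985 - √(g(18 - 1) - 1682) = 1985 - √((1 + (18 - 1)/16) - 1682) = 1985 - √((1 + (1/16)*17) - 1682) = 1985 - √((1 + 17/16) - 1682) = 1985 - √(33/16 - 1682) = 1985 - √(-26879/16) = 1985 - I*√26879/4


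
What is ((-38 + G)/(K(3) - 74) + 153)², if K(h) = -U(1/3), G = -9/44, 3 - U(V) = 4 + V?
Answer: 2168606719161/92006464 ≈ 23570.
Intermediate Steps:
U(V) = -1 - V (U(V) = 3 - (4 + V) = 3 + (-4 - V) = -1 - V)
G = -9/44 (G = -9*1/44 = -9/44 ≈ -0.20455)
K(h) = 4/3 (K(h) = -(-1 - 1/3) = -(-1 - 1*⅓) = -(-1 - ⅓) = -1*(-4/3) = 4/3)
((-38 + G)/(K(3) - 74) + 153)² = ((-38 - 9/44)/(4/3 - 74) + 153)² = (-1681/(44*(-218/3)) + 153)² = (-1681/44*(-3/218) + 153)² = (5043/9592 + 153)² = (1472619/9592)² = 2168606719161/92006464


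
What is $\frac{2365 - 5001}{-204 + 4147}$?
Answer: $- \frac{2636}{3943} \approx -0.66853$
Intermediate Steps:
$\frac{2365 - 5001}{-204 + 4147} = - \frac{2636}{3943}$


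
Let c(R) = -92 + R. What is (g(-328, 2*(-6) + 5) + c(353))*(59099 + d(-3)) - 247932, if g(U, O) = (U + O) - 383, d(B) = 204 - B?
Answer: -27350774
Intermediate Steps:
g(U, O) = -383 + O + U (g(U, O) = (O + U) - 383 = -383 + O + U)
(g(-328, 2*(-6) + 5) + c(353))*(59099 + d(-3)) - 247932 = ((-383 + (2*(-6) + 5) - 328) + (-92 + 353))*(59099 + (204 - 1*(-3))) - 247932 = ((-383 + (-12 + 5) - 328) + 261)*(59099 + (204 + 3)) - 247932 = ((-383 - 7 - 328) + 261)*(59099 + 207) - 247932 = (-718 + 261)*59306 - 247932 = -457*59306 - 247932 = -27102842 - 247932 = -27350774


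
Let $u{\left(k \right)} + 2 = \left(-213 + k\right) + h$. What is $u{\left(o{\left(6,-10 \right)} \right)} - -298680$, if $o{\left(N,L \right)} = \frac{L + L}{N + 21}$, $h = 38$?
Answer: $\frac{8059561}{27} \approx 2.985 \cdot 10^{5}$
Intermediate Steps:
$o{\left(N,L \right)} = \frac{2 L}{21 + N}$
$u{\left(k \right)} = -177 + k$ ($u{\left(k \right)} = -2 + \left(\left(-213 + k\right) + 38\right) = -2 + \left(-175 + k\right) = -177 + k$)
$u{\left(o{\left(6,-10 \right)} \right)} - -298680 = \left(-177 + 2 \left(-10\right) \frac{1}{21 + 6}\right) - -298680 = \left(-177 + 2 \left(-10\right) \frac{1}{27}\right) + 298680 = \left(-177 - \frac{20}{27}\right) + 298680 = - \frac{4799}{27} + 298680 = \frac{8059561}{27}$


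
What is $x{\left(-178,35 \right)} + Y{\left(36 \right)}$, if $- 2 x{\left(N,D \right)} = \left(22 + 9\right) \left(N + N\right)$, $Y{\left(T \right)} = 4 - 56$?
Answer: $5466$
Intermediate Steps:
$Y{\left(T \right)} = -52$ ($Y{\left(T \right)} = 4 - 56 = -52$)
$x{\left(N,D \right)} = - 31 N$ ($x{\left(N,D \right)} = - \frac{\left(22 + 9\right) \left(N + N\right)}{2} = - \frac{31 \cdot 2 N}{2} = - \frac{62 N}{2} = - 31 N$)
$x{\left(-178,35 \right)} + Y{\left(36 \right)} = \left(-31\right) \left(-178\right) - 52 = 5518 - 52 = 5466$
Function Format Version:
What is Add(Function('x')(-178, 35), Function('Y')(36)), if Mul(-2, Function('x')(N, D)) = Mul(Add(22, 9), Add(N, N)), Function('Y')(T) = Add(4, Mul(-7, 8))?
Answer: 5466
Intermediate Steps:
Function('Y')(T) = -52 (Function('Y')(T) = Add(4, -56) = -52)
Function('x')(N, D) = Mul(-31, N) (Function('x')(N, D) = Mul(Rational(-1, 2), Mul(Add(22, 9), Add(N, N))) = Mul(Rational(-1, 2), Mul(31, Mul(2, N))) = Mul(Rational(-1, 2), Mul(62, N)) = Mul(-31, N))
Add(Function('x')(-178, 35), Function('Y')(36)) = Add(Mul(-31, -178), -52) = Add(5518, -52) = 5466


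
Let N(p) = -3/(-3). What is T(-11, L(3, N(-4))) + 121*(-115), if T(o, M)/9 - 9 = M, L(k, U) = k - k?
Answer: -13834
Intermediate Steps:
N(p) = 1 (N(p) = -3*(-1/3) = 1)
L(k, U) = 0
T(o, M) = 81 + 9*M
T(-11, L(3, N(-4))) + 121*(-115) = (81 + 9*0) + 121*(-115) = (81 + 0) - 13915 = 81 - 13915 = -13834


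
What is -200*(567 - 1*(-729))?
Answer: -259200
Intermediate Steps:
-200*(567 - 1*(-729)) = -200*(567 + 729) = -200*1296 = -259200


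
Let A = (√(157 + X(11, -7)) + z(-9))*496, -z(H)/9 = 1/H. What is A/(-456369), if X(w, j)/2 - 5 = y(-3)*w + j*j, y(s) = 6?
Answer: -496/456369 - 496*√397/456369 ≈ -0.022742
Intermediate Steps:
X(w, j) = 10 + 2*j² + 12*w (X(w, j) = 10 + 2*(6*w + j*j) = 10 + 2*(6*w + j²) = 10 + 2*(j² + 6*w) = 10 + (2*j² + 12*w) = 10 + 2*j² + 12*w)
z(H) = -9/H
A = 496 + 496*√397 (A = (√(157 + (10 + 2*(-7)² + 12*11)) - 9/(-9))*496 = (√(157 + (10 + 2*49 + 132)) - 9*(-⅑))*496 = (√(157 + (10 + 98 + 132)) + 1)*496 = (√(157 + 240) + 1)*496 = (√397 + 1)*496 = (1 + √397)*496 = 496 + 496*√397 ≈ 10379.)
A/(-456369) = (496 + 496*√397)/(-456369) = (496 + 496*√397)*(-1/456369) = -496/456369 - 496*√397/456369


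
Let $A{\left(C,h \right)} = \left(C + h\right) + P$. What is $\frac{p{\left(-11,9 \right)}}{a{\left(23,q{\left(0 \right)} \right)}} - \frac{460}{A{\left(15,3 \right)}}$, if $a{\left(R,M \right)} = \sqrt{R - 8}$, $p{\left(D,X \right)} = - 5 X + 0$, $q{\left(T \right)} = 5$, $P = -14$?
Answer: $-115 - 3 \sqrt{15} \approx -126.62$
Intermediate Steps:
$p{\left(D,X \right)} = - 5 X$
$a{\left(R,M \right)} = \sqrt{-8 + R}$
$A{\left(C,h \right)} = -14 + C + h$ ($A{\left(C,h \right)} = \left(C + h\right) - 14 = -14 + C + h$)
$\frac{p{\left(-11,9 \right)}}{a{\left(23,q{\left(0 \right)} \right)}} - \frac{460}{A{\left(15,3 \right)}} = \frac{\left(-5\right) 9}{\sqrt{-8 + 23}} - \frac{460}{-14 + 15 + 3} = - \frac{45}{\sqrt{15}} - \frac{460}{4} = - 45 \frac{\sqrt{15}}{15} - 115 = - 3 \sqrt{15} - 115 = -115 - 3 \sqrt{15}$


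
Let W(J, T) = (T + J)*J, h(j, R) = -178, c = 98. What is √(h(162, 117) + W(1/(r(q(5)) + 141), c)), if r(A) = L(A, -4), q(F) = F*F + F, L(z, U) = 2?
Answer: I*√3625907/143 ≈ 13.316*I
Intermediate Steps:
q(F) = F + F² (q(F) = F² + F = F + F²)
r(A) = 2
W(J, T) = J*(J + T) (W(J, T) = (J + T)*J = J*(J + T))
√(h(162, 117) + W(1/(r(q(5)) + 141), c)) = √(-178 + (1/(2 + 141) + 98)/(2 + 141)) = √(-178 + (1/143 + 98)/143) = √(-178 + (1/143)*(14015/143)) = √(-178 + 14015/20449) = √(-3625907/20449) = I*√3625907/143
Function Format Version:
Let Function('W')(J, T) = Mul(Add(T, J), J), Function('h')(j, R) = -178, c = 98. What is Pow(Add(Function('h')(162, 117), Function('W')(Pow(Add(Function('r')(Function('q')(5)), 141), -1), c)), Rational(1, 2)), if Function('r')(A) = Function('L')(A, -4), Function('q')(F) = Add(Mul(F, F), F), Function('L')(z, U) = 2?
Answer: Mul(Rational(1, 143), I, Pow(3625907, Rational(1, 2))) ≈ Mul(13.316, I)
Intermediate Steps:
Function('q')(F) = Add(F, Pow(F, 2)) (Function('q')(F) = Add(Pow(F, 2), F) = Add(F, Pow(F, 2)))
Function('r')(A) = 2
Function('W')(J, T) = Mul(J, Add(J, T)) (Function('W')(J, T) = Mul(Add(J, T), J) = Mul(J, Add(J, T)))
Pow(Add(Function('h')(162, 117), Function('W')(Pow(Add(Function('r')(Function('q')(5)), 141), -1), c)), Rational(1, 2)) = Pow(Add(-178, Mul(Pow(Add(2, 141), -1), Add(Pow(Add(2, 141), -1), 98))), Rational(1, 2)) = Pow(Add(-178, Mul(Pow(143, -1), Add(Pow(143, -1), 98))), Rational(1, 2)) = Pow(Add(-178, Mul(Rational(1, 143), Add(Rational(1, 143), 98))), Rational(1, 2)) = Pow(Add(-178, Mul(Rational(1, 143), Rational(14015, 143))), Rational(1, 2)) = Pow(Add(-178, Rational(14015, 20449)), Rational(1, 2)) = Pow(Rational(-3625907, 20449), Rational(1, 2)) = Mul(Rational(1, 143), I, Pow(3625907, Rational(1, 2)))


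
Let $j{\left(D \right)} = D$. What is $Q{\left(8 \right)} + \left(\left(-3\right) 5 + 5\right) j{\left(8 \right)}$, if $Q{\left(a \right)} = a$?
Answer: $-72$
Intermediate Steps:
$Q{\left(8 \right)} + \left(\left(-3\right) 5 + 5\right) j{\left(8 \right)} = 8 + \left(\left(-3\right) 5 + 5\right) 8 = 8 + \left(-15 + 5\right) 8 = 8 - 80 = -72$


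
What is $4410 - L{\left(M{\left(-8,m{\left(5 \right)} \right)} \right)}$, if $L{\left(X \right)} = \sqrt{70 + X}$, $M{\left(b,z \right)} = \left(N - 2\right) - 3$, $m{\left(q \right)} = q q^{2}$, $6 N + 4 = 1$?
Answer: $4410 - \frac{\sqrt{258}}{2} \approx 4402.0$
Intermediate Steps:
$N = - \frac{1}{2}$ ($N = - \frac{2}{3} + \frac{1}{6} \cdot 1 = - \frac{2}{3} + \frac{1}{6} = - \frac{1}{2} \approx -0.5$)
$m{\left(q \right)} = q^{3}$
$M{\left(b,z \right)} = - \frac{11}{2}$ ($M{\left(b,z \right)} = \left(- \frac{1}{2} - 2\right) - 3 = - \frac{5}{2} - 3 = - \frac{11}{2}$)
$4410 - L{\left(M{\left(-8,m{\left(5 \right)} \right)} \right)} = 4410 - \sqrt{70 - \frac{11}{2}} = 4410 - \sqrt{\frac{129}{2}} = 4410 - \frac{\sqrt{258}}{2}$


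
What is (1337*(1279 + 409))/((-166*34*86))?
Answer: -282107/60673 ≈ -4.6496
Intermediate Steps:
(1337*(1279 + 409))/((-166*34*86)) = (1337*1688)/((-5644*86)) = 2256856/(-485384) = 2256856*(-1/485384) = -282107/60673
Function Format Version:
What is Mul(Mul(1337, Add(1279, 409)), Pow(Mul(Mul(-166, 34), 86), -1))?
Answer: Rational(-282107, 60673) ≈ -4.6496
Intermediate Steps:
Mul(Mul(1337, Add(1279, 409)), Pow(Mul(Mul(-166, 34), 86), -1)) = Mul(Mul(1337, 1688), Pow(Mul(-5644, 86), -1)) = Mul(2256856, Pow(-485384, -1)) = Mul(2256856, Rational(-1, 485384)) = Rational(-282107, 60673)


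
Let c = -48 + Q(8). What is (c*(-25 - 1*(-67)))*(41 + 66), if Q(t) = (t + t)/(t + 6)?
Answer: -210576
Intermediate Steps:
Q(t) = 2*t/(6 + t) (Q(t) = (2*t)/(6 + t) = 2*t/(6 + t))
c = -328/7 (c = -48 + 2*8/(6 + 8) = -48 + 2*8/14 = -48 + 2*8*(1/14) = -48 + 8/7 = -328/7 ≈ -46.857)
(c*(-25 - 1*(-67)))*(41 + 66) = (-328*(-25 - 1*(-67))/7)*(41 + 66) = -328*(-25 + 67)/7*107 = -328/7*42*107 = -1968*107 = -210576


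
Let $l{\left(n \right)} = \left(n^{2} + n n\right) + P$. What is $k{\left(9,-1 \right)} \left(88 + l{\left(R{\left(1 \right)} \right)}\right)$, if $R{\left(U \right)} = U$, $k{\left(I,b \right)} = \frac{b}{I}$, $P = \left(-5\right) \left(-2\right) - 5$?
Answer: $- \frac{95}{9} \approx -10.556$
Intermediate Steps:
$P = 5$ ($P = 10 - 5 = 5$)
$l{\left(n \right)} = 5 + 2 n^{2}$ ($l{\left(n \right)} = \left(n^{2} + n n\right) + 5 = \left(n^{2} + n^{2}\right) + 5 = 2 n^{2} + 5 = 5 + 2 n^{2}$)
$k{\left(9,-1 \right)} \left(88 + l{\left(R{\left(1 \right)} \right)}\right) = - \frac{1}{9} \left(88 + \left(5 + 2 \cdot 1^{2}\right)\right) = \left(-1\right) \frac{1}{9} \left(88 + \left(5 + 2 \cdot 1\right)\right) = - \frac{88 + \left(5 + 2\right)}{9} = - \frac{88 + 7}{9} = \left(- \frac{1}{9}\right) 95 = - \frac{95}{9}$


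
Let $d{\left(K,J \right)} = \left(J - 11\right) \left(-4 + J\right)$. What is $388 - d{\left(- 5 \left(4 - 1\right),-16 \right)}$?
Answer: $-152$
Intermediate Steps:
$d{\left(K,J \right)} = \left(-11 + J\right) \left(-4 + J\right)$
$388 - d{\left(- 5 \left(4 - 1\right),-16 \right)} = 388 - \left(44 + \left(-16\right)^{2} - -240\right) = 388 - \left(44 + 256 + 240\right) = 388 - 540 = -152$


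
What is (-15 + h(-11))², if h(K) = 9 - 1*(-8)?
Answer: 4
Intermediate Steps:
h(K) = 17 (h(K) = 9 + 8 = 17)
(-15 + h(-11))² = (-15 + 17)² = 2² = 4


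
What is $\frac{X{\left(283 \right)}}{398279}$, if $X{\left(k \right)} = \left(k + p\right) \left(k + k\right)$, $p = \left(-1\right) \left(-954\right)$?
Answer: $\frac{700142}{398279} \approx 1.7579$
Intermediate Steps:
$p = 954$
$X{\left(k \right)} = 2 k \left(954 + k\right)$ ($X{\left(k \right)} = \left(k + 954\right) \left(k + k\right) = \left(954 + k\right) 2 k = 2 k \left(954 + k\right)$)
$\frac{X{\left(283 \right)}}{398279} = \frac{2 \cdot 283 \left(954 + 283\right)}{398279} = 2 \cdot 283 \cdot 1237 \cdot \frac{1}{398279} = 700142 \cdot \frac{1}{398279} = \frac{700142}{398279}$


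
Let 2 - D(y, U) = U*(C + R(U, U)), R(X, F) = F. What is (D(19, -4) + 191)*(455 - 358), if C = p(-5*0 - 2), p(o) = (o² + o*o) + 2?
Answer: 21049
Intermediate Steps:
p(o) = 2 + 2*o² (p(o) = (o² + o²) + 2 = 2*o² + 2 = 2 + 2*o²)
C = 10 (C = 2 + 2*(-5*0 - 2)² = 2 + 2*(0 - 2)² = 2 + 2*(-2)² = 2 + 2*4 = 2 + 8 = 10)
D(y, U) = 2 - U*(10 + U)
(D(19, -4) + 191)*(455 - 358) = ((2 - 1*(-4)² - 10*(-4)) + 191)*(455 - 358) = ((2 - 1*16 + 40) + 191)*97 = ((2 - 16 + 40) + 191)*97 = (26 + 191)*97 = 217*97 = 21049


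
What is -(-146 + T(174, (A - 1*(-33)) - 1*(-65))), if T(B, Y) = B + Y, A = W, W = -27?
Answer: -99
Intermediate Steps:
A = -27
-(-146 + T(174, (A - 1*(-33)) - 1*(-65))) = -(-146 + (174 + ((-27 - 1*(-33)) - 1*(-65)))) = -(-146 + (174 + ((-27 + 33) + 65))) = -(-146 + (174 + (6 + 65))) = -(-146 + (174 + 71)) = -(-146 + 245) = -1*99 = -99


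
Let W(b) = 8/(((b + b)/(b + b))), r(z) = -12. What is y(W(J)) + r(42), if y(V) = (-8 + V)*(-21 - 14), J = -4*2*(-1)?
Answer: -12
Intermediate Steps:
J = 8 (J = -8*(-1) = 8)
W(b) = 8 (W(b) = 8/(((2*b)/((2*b)))) = 8/(((2*b)*(1/(2*b)))) = 8/1 = 8*1 = 8)
y(V) = 280 - 35*V (y(V) = (-8 + V)*(-35) = 280 - 35*V)
y(W(J)) + r(42) = (280 - 35*8) - 12 = (280 - 280) - 12 = 0 - 12 = -12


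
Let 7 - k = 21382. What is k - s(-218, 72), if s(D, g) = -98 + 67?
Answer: -21344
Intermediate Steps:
k = -21375 (k = 7 - 1*21382 = 7 - 21382 = -21375)
s(D, g) = -31
k - s(-218, 72) = -21375 - 1*(-31) = -21375 + 31 = -21344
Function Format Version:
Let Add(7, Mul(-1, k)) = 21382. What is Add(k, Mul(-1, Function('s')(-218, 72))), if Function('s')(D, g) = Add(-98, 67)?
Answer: -21344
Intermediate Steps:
k = -21375 (k = Add(7, Mul(-1, 21382)) = Add(7, -21382) = -21375)
Function('s')(D, g) = -31
Add(k, Mul(-1, Function('s')(-218, 72))) = Add(-21375, Mul(-1, -31)) = Add(-21375, 31) = -21344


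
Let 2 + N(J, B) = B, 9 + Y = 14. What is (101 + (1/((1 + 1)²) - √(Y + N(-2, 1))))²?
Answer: 157609/16 ≈ 9850.6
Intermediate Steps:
Y = 5 (Y = -9 + 14 = 5)
N(J, B) = -2 + B
(101 + (1/((1 + 1)²) - √(Y + N(-2, 1))))² = (101 + (1/((1 + 1)²) - √(5 + (-2 + 1))))² = (101 + (1/(2²) - √(5 - 1)))² = (101 + (1/4 - √4))² = (101 + (¼ - 1*2))² = (101 + (¼ - 2))² = (101 - 7/4)² = (397/4)² = 157609/16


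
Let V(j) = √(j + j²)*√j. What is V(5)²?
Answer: 150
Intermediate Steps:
V(j) = √j*√(j + j²)
V(5)² = (√5*√(5*(1 + 5)))² = (√5*√(5*6))² = (√5*√30)² = (5*√6)² = 150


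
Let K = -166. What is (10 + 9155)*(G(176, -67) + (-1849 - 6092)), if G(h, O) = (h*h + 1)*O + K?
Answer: -19095882390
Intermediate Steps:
G(h, O) = -166 + O*(1 + h²) (G(h, O) = (h*h + 1)*O - 166 = (h² + 1)*O - 166 = (1 + h²)*O - 166 = O*(1 + h²) - 166 = -166 + O*(1 + h²))
(10 + 9155)*(G(176, -67) + (-1849 - 6092)) = (10 + 9155)*((-166 - 67 - 67*176²) + (-1849 - 6092)) = 9165*((-166 - 67 - 67*30976) - 7941) = 9165*((-166 - 67 - 2075392) - 7941) = 9165*(-2075625 - 7941) = 9165*(-2083566) = -19095882390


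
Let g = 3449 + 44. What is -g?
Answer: -3493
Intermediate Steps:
g = 3493
-g = -1*3493 = -3493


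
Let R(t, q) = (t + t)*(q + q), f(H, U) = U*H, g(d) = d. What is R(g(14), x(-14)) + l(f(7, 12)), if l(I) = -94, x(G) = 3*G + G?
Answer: -3230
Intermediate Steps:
f(H, U) = H*U
x(G) = 4*G
R(t, q) = 4*q*t (R(t, q) = (2*t)*(2*q) = 4*q*t)
R(g(14), x(-14)) + l(f(7, 12)) = 4*(4*(-14))*14 - 94 = 4*(-56)*14 - 94 = -3136 - 94 = -3230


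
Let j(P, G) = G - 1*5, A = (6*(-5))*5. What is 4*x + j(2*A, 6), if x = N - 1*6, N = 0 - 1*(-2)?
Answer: -15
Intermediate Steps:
N = 2 (N = 0 + 2 = 2)
A = -150 (A = -30*5 = -150)
j(P, G) = -5 + G (j(P, G) = G - 5 = -5 + G)
x = -4 (x = 2 - 1*6 = 2 - 6 = -4)
4*x + j(2*A, 6) = 4*(-4) + (-5 + 6) = -16 + 1 = -15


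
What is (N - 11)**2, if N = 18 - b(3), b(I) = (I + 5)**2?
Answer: 3249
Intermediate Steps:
b(I) = (5 + I)**2
N = -46 (N = 18 - (5 + 3)**2 = 18 - 1*8**2 = 18 - 1*64 = 18 - 64 = -46)
(N - 11)**2 = (-46 - 11)**2 = (-57)**2 = 3249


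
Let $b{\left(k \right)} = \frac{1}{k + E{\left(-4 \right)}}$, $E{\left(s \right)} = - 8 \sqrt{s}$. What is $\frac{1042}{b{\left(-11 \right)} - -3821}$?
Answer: $\frac{375251813}{1376032849} - \frac{4168 i}{1376032849} \approx 0.27271 - 3.029 \cdot 10^{-6} i$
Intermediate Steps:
$b{\left(k \right)} = \frac{1}{k - 16 i}$ ($b{\left(k \right)} = \frac{1}{k - 8 \sqrt{-4}} = \frac{1}{k - 8 \cdot 2 i} = \frac{1}{k - 16 i}$)
$\frac{1042}{b{\left(-11 \right)} - -3821} = \frac{1042}{\frac{1}{-11 - 16 i} - -3821} = \frac{1042}{\frac{-11 + 16 i}{377} + 3821} = \frac{1042}{3821 + \frac{-11 + 16 i}{377}}$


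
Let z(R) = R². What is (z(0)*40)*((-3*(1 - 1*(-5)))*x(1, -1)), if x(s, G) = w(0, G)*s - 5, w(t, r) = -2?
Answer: 0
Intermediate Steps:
x(s, G) = -5 - 2*s (x(s, G) = -2*s - 5 = -5 - 2*s)
(z(0)*40)*((-3*(1 - 1*(-5)))*x(1, -1)) = (0²*40)*((-3*(1 - 1*(-5)))*(-5 - 2*1)) = (0*40)*((-3*(1 + 5))*(-5 - 2)) = 0*(-3*6*(-7)) = 0*(-18*(-7)) = 0*126 = 0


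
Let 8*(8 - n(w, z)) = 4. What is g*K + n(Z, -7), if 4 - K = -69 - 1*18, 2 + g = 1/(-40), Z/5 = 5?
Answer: -7071/40 ≈ -176.77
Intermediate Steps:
Z = 25 (Z = 5*5 = 25)
n(w, z) = 15/2 (n(w, z) = 8 - 1/8*4 = 8 - 1/2 = 15/2)
g = -81/40 (g = -2 + 1/(-40) = -2 - 1/40 = -81/40 ≈ -2.0250)
K = 91 (K = 4 - (-69 - 1*18) = 4 - (-69 - 18) = 4 - 1*(-87) = 4 + 87 = 91)
g*K + n(Z, -7) = -81/40*91 + 15/2 = -7371/40 + 15/2 = -7071/40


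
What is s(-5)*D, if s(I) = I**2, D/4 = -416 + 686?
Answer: 27000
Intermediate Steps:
D = 1080 (D = 4*(-416 + 686) = 4*270 = 1080)
s(-5)*D = (-5)**2*1080 = 25*1080 = 27000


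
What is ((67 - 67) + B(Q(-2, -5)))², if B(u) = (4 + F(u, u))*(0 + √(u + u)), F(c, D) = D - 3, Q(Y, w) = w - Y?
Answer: -24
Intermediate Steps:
F(c, D) = -3 + D
B(u) = √2*√u*(1 + u) (B(u) = (4 + (-3 + u))*(0 + √(u + u)) = (1 + u)*(0 + √(2*u)) = (1 + u)*(0 + √2*√u) = (1 + u)*(√2*√u) = √2*√u*(1 + u))
((67 - 67) + B(Q(-2, -5)))² = ((67 - 67) + √2*√(-5 - 1*(-2))*(1 + (-5 - 1*(-2))))² = (0 + √2*√(-5 + 2)*(1 + (-5 + 2)))² = (0 + √2*√(-3)*(1 - 3))² = (0 + √2*(I*√3)*(-2))² = (0 - 2*I*√6)² = (-2*I*√6)² = -24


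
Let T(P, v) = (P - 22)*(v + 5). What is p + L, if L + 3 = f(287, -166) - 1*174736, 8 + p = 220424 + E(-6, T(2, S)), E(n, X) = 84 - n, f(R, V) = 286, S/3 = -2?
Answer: 46053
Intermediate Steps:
S = -6 (S = 3*(-2) = -6)
T(P, v) = (-22 + P)*(5 + v)
p = 220506 (p = -8 + (220424 + (84 - 1*(-6))) = -8 + (220424 + (84 + 6)) = -8 + (220424 + 90) = -8 + 220514 = 220506)
L = -174453 (L = -3 + (286 - 1*174736) = -3 + (286 - 174736) = -3 - 174450 = -174453)
p + L = 220506 - 174453 = 46053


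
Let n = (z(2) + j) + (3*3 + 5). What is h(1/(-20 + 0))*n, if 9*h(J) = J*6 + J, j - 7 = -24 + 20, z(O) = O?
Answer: -133/180 ≈ -0.73889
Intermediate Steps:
j = 3 (j = 7 + (-24 + 20) = 7 - 4 = 3)
h(J) = 7*J/9 (h(J) = (J*6 + J)/9 = (6*J + J)/9 = (7*J)/9 = 7*J/9)
n = 19 (n = (2 + 3) + (3*3 + 5) = 5 + (9 + 5) = 5 + 14 = 19)
h(1/(-20 + 0))*n = (7/(9*(-20 + 0)))*19 = ((7/9)/(-20))*19 = ((7/9)*(-1/20))*19 = -7/180*19 = -133/180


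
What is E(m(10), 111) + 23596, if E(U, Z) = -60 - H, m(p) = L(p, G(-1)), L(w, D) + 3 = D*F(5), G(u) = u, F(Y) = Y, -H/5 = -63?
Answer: 23221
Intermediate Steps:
H = 315 (H = -5*(-63) = 315)
L(w, D) = -3 + 5*D (L(w, D) = -3 + D*5 = -3 + 5*D)
m(p) = -8 (m(p) = -3 + 5*(-1) = -3 - 5 = -8)
E(U, Z) = -375 (E(U, Z) = -60 - 1*315 = -60 - 315 = -375)
E(m(10), 111) + 23596 = -375 + 23596 = 23221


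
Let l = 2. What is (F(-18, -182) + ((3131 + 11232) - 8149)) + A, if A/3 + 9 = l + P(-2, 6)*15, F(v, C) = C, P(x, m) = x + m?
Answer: 6191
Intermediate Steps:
P(x, m) = m + x
A = 159 (A = -27 + 3*(2 + (6 - 2)*15) = -27 + 3*(2 + 4*15) = -27 + 3*(2 + 60) = -27 + 3*62 = -27 + 186 = 159)
(F(-18, -182) + ((3131 + 11232) - 8149)) + A = (-182 + ((3131 + 11232) - 8149)) + 159 = (-182 + (14363 - 8149)) + 159 = (-182 + 6214) + 159 = 6032 + 159 = 6191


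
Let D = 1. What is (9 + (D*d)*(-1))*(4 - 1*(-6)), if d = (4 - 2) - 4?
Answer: 110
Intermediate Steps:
d = -2 (d = 2 - 4 = -2)
(9 + (D*d)*(-1))*(4 - 1*(-6)) = (9 + (1*(-2))*(-1))*(4 - 1*(-6)) = (9 - 2*(-1))*(4 + 6) = (9 + 2)*10 = 11*10 = 110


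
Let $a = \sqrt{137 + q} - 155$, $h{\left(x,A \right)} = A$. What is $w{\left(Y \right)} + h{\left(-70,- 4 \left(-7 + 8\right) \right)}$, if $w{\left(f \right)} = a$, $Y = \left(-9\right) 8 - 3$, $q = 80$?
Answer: $-159 + \sqrt{217} \approx -144.27$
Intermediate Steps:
$Y = -75$ ($Y = -72 - 3 = -75$)
$a = -155 + \sqrt{217}$ ($a = \sqrt{137 + 80} - 155 = \sqrt{217} - 155 = -155 + \sqrt{217} \approx -140.27$)
$w{\left(f \right)} = -155 + \sqrt{217}$
$w{\left(Y \right)} + h{\left(-70,- 4 \left(-7 + 8\right) \right)} = \left(-155 + \sqrt{217}\right) - 4 \left(-7 + 8\right) = \left(-155 + \sqrt{217}\right) - 4 = -159 + \sqrt{217}$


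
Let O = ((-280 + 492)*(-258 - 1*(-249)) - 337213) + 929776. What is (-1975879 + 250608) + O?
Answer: -1134616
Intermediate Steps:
O = 590655 (O = (212*(-258 + 249) - 337213) + 929776 = (212*(-9) - 337213) + 929776 = (-1908 - 337213) + 929776 = -339121 + 929776 = 590655)
(-1975879 + 250608) + O = (-1975879 + 250608) + 590655 = -1725271 + 590655 = -1134616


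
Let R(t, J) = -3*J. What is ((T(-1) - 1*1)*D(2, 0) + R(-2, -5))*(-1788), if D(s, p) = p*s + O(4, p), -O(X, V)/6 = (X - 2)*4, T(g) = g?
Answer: -198468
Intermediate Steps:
O(X, V) = 48 - 24*X (O(X, V) = -6*(X - 2)*4 = -6*(-2 + X)*4 = -6*(-8 + 4*X) = 48 - 24*X)
D(s, p) = -48 + p*s (D(s, p) = p*s + (48 - 24*4) = p*s + (48 - 96) = p*s - 48 = -48 + p*s)
((T(-1) - 1*1)*D(2, 0) + R(-2, -5))*(-1788) = ((-1 - 1*1)*(-48 + 0*2) - 3*(-5))*(-1788) = ((-1 - 1)*(-48 + 0) + 15)*(-1788) = (-2*(-48) + 15)*(-1788) = (96 + 15)*(-1788) = 111*(-1788) = -198468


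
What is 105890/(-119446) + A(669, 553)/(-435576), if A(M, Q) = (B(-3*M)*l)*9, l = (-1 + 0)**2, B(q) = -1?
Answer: -7687011271/8671301816 ≈ -0.88649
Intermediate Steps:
l = 1 (l = (-1)**2 = 1)
A(M, Q) = -9 (A(M, Q) = -1*1*9 = -1*9 = -9)
105890/(-119446) + A(669, 553)/(-435576) = 105890/(-119446) - 9/(-435576) = 105890*(-1/119446) - 9*(-1/435576) = -52945/59723 + 3/145192 = -7687011271/8671301816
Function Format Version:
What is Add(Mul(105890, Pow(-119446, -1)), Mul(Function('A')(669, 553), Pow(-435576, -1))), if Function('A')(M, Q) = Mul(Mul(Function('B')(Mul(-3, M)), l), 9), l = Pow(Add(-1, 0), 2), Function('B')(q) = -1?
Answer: Rational(-7687011271, 8671301816) ≈ -0.88649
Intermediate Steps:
l = 1 (l = Pow(-1, 2) = 1)
Function('A')(M, Q) = -9 (Function('A')(M, Q) = Mul(Mul(-1, 1), 9) = Mul(-1, 9) = -9)
Add(Mul(105890, Pow(-119446, -1)), Mul(Function('A')(669, 553), Pow(-435576, -1))) = Add(Mul(105890, Pow(-119446, -1)), Mul(-9, Pow(-435576, -1))) = Add(Mul(105890, Rational(-1, 119446)), Mul(-9, Rational(-1, 435576))) = Add(Rational(-52945, 59723), Rational(3, 145192)) = Rational(-7687011271, 8671301816)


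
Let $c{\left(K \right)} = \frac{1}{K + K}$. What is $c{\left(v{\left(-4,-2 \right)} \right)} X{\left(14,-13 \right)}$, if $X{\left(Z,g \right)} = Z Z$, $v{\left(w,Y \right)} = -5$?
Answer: $- \frac{98}{5} \approx -19.6$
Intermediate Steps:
$X{\left(Z,g \right)} = Z^{2}$
$c{\left(K \right)} = \frac{1}{2 K}$
$c{\left(v{\left(-4,-2 \right)} \right)} X{\left(14,-13 \right)} = \frac{1}{2 \left(-5\right)} 14^{2} = \frac{1}{2} \left(- \frac{1}{5}\right) 196 = \left(- \frac{1}{10}\right) 196 = - \frac{98}{5}$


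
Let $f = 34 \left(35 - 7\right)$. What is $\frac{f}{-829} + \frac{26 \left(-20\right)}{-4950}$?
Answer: $- \frac{428132}{410355} \approx -1.0433$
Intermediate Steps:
$f = 952$ ($f = 34 \cdot 28 = 952$)
$\frac{f}{-829} + \frac{26 \left(-20\right)}{-4950} = \frac{952}{-829} + \frac{26 \left(-20\right)}{-4950} = 952 \left(- \frac{1}{829}\right) - - \frac{52}{495} = - \frac{952}{829} + \frac{52}{495} = - \frac{428132}{410355}$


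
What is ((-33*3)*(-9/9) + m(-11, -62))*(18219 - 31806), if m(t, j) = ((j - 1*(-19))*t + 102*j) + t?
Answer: 78301881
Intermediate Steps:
m(t, j) = t + 102*j + t*(19 + j) (m(t, j) = ((j + 19)*t + 102*j) + t = ((19 + j)*t + 102*j) + t = (t*(19 + j) + 102*j) + t = (102*j + t*(19 + j)) + t = t + 102*j + t*(19 + j))
((-33*3)*(-9/9) + m(-11, -62))*(18219 - 31806) = ((-33*3)*(-9/9) + (20*(-11) + 102*(-62) - 62*(-11)))*(18219 - 31806) = (-(-891)/9 + (-220 - 6324 + 682))*(-13587) = (-99*(-1) - 5862)*(-13587) = (99 - 5862)*(-13587) = -5763*(-13587) = 78301881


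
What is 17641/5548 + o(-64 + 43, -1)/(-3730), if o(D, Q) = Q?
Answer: 32903239/10347020 ≈ 3.1800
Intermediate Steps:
17641/5548 + o(-64 + 43, -1)/(-3730) = 17641/5548 - 1/(-3730) = 17641*(1/5548) - 1*(-1/3730) = 17641/5548 + 1/3730 = 32903239/10347020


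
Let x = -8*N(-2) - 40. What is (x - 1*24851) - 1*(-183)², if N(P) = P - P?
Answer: -58380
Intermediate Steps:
N(P) = 0
x = -40 (x = -8*0 - 40 = 0 - 40 = -40)
(x - 1*24851) - 1*(-183)² = (-40 - 1*24851) - 1*(-183)² = (-40 - 24851) - 1*33489 = -24891 - 33489 = -58380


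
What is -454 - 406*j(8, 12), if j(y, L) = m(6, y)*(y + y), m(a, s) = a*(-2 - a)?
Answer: 311354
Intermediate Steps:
j(y, L) = -96*y (j(y, L) = (-1*6*(2 + 6))*(y + y) = (-1*6*8)*(2*y) = -96*y)
-454 - 406*j(8, 12) = -454 - (-38976)*8 = -454 - 406*(-768) = -454 + 311808 = 311354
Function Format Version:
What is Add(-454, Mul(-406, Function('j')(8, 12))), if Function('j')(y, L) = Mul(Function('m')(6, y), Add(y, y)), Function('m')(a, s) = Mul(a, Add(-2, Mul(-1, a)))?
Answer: 311354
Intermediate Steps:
Function('j')(y, L) = Mul(-96, y) (Function('j')(y, L) = Mul(Mul(-1, 6, Add(2, 6)), Add(y, y)) = Mul(Mul(-1, 6, 8), Mul(2, y)) = Mul(-48, Mul(2, y)) = Mul(-96, y))
Add(-454, Mul(-406, Function('j')(8, 12))) = Add(-454, Mul(-406, Mul(-96, 8))) = Add(-454, Mul(-406, -768)) = Add(-454, 311808) = 311354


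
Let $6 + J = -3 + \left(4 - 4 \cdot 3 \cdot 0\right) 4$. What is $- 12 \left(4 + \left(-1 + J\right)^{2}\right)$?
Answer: $-480$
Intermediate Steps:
$J = 7$ ($J = -6 - \left(3 - \left(4 - 4 \cdot 3 \cdot 0\right) 4\right) = -6 - \left(3 - \left(4 - 12 \cdot 0\right) 4\right) = -6 - \left(3 - \left(4 - 0\right) 4\right) = -6 - \left(3 - \left(4 + 0\right) 4\right) = -6 + \left(-3 + 4 \cdot 4\right) = -6 + \left(-3 + 16\right) = -6 + 13 = 7$)
$- 12 \left(4 + \left(-1 + J\right)^{2}\right) = - 12 \left(4 + \left(-1 + 7\right)^{2}\right) = - 12 \left(4 + 6^{2}\right) = - 12 \left(4 + 36\right) = \left(-12\right) 40 = -480$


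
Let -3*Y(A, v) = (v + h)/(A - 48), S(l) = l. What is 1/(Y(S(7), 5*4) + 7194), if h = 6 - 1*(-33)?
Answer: 123/884921 ≈ 0.00013900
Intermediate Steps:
h = 39 (h = 6 + 33 = 39)
Y(A, v) = -(39 + v)/(3*(-48 + A)) (Y(A, v) = -(v + 39)/(3*(A - 48)) = -(39 + v)/(3*(-48 + A)))
1/(Y(S(7), 5*4) + 7194) = 1/((-39 - 5*4)/(3*(-48 + 7)) + 7194) = 1/((⅓)*(-39 - 1*20)/(-41) + 7194) = 1/((⅓)*(-1/41)*(-39 - 20) + 7194) = 1/((⅓)*(-1/41)*(-59) + 7194) = 1/(59/123 + 7194) = 1/(884921/123) = 123/884921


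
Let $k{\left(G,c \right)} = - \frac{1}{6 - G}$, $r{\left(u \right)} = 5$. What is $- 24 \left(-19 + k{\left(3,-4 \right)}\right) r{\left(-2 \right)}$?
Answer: $2320$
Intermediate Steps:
$- 24 \left(-19 + k{\left(3,-4 \right)}\right) r{\left(-2 \right)} = - 24 \left(-19 + \frac{1}{-6 + 3}\right) 5 = - 24 \left(-19 + \frac{1}{-3}\right) 5 = - 24 \left(-19 - \frac{1}{3}\right) 5 = \left(-24\right) \left(- \frac{58}{3}\right) 5 = 464 \cdot 5 = 2320$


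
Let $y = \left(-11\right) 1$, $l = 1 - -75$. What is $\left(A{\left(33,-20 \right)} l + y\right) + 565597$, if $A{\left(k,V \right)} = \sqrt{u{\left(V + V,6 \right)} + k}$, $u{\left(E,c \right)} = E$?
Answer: $565586 + 76 i \sqrt{7} \approx 5.6559 \cdot 10^{5} + 201.08 i$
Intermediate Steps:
$l = 76$ ($l = 1 + 75 = 76$)
$A{\left(k,V \right)} = \sqrt{k + 2 V}$ ($A{\left(k,V \right)} = \sqrt{\left(V + V\right) + k} = \sqrt{2 V + k} = \sqrt{k + 2 V}$)
$y = -11$
$\left(A{\left(33,-20 \right)} l + y\right) + 565597 = \left(\sqrt{33 + 2 \left(-20\right)} 76 - 11\right) + 565597 = \left(\sqrt{33 - 40} \cdot 76 - 11\right) + 565597 = \left(\sqrt{-7} \cdot 76 - 11\right) + 565597 = \left(i \sqrt{7} \cdot 76 - 11\right) + 565597 = \left(76 i \sqrt{7} - 11\right) + 565597 = \left(-11 + 76 i \sqrt{7}\right) + 565597 = 565586 + 76 i \sqrt{7}$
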